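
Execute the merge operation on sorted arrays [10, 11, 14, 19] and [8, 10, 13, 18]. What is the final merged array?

Merging process:

Compare 10 vs 8: take 8 from right. Merged: [8]
Compare 10 vs 10: take 10 from left. Merged: [8, 10]
Compare 11 vs 10: take 10 from right. Merged: [8, 10, 10]
Compare 11 vs 13: take 11 from left. Merged: [8, 10, 10, 11]
Compare 14 vs 13: take 13 from right. Merged: [8, 10, 10, 11, 13]
Compare 14 vs 18: take 14 from left. Merged: [8, 10, 10, 11, 13, 14]
Compare 19 vs 18: take 18 from right. Merged: [8, 10, 10, 11, 13, 14, 18]
Append remaining from left: [19]. Merged: [8, 10, 10, 11, 13, 14, 18, 19]

Final merged array: [8, 10, 10, 11, 13, 14, 18, 19]
Total comparisons: 7

The merged array is [8, 10, 10, 11, 13, 14, 18, 19], requiring 7 comparisons. The merge step runs in O(n) time where n is the total number of elements.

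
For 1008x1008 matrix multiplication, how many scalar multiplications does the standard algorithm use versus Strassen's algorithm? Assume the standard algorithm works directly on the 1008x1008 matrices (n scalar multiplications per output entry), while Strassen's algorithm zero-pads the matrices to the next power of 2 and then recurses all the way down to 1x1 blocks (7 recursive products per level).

Matrix multiplication for 1008x1008 matrices:

Strassen's algorithm requires power-of-2 dimensions. Pad 1008x1008 to 1024x1024 (next power of 2).

Standard algorithm: 1008^3 = 1024192512 multiplications
Strassen's algorithm: 7^(log2(1024)) = 7^10 = 282475249 multiplications
Savings: 1024192512 - 282475249 = 741717263 multiplications

Standard: 1024192512 multiplications (1008^3). Strassen: 282475249 multiplications (7^10, after padding to 1024x1024). Strassen reduces 8 recursive multiplications to 7 at each level.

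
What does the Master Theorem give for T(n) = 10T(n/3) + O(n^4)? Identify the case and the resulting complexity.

Master Theorem for T(n) = 10T(n/3) + O(n^4):

a = 10, b = 3, c = 4
log_b(a) = log_3(10) = 2.0959

Case 3: c = 4 > log_3(10) = 2.0959
T(n) = O(n^4) = O(n^4)

For T(n) = 10T(n/3) + O(n^4): log_3(10) = 2.0959. This is Case 3 of the Master Theorem (c > log_b(a), work dominated by root), giving O(n^4).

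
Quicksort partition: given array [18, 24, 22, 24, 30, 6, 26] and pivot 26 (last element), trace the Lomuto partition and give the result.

Lomuto partition with pivot = 26:

Initial array: [18, 24, 22, 24, 30, 6, 26]

arr[0]=18 <= 26: swap with position 0, array becomes [18, 24, 22, 24, 30, 6, 26]
arr[1]=24 <= 26: swap with position 1, array becomes [18, 24, 22, 24, 30, 6, 26]
arr[2]=22 <= 26: swap with position 2, array becomes [18, 24, 22, 24, 30, 6, 26]
arr[3]=24 <= 26: swap with position 3, array becomes [18, 24, 22, 24, 30, 6, 26]
arr[4]=30 > 26: no swap
arr[5]=6 <= 26: swap with position 4, array becomes [18, 24, 22, 24, 6, 30, 26]

Place pivot at position 5: [18, 24, 22, 24, 6, 26, 30]
Pivot position: 5

After partitioning with pivot 26, the array becomes [18, 24, 22, 24, 6, 26, 30]. The pivot is placed at index 5. All elements to the left of the pivot are <= 26, and all elements to the right are > 26.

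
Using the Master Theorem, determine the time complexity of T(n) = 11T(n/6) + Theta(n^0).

Master Theorem for T(n) = 11T(n/6) + O(n^0):

a = 11, b = 6, c = 0
log_b(a) = log_6(11) = 1.3383

Case 1: c = 0 < log_6(11) = 1.3383
T(n) = O(n^(log_6 11))

For T(n) = 11T(n/6) + O(n^0): log_6(11) = 1.3383. This is Case 1 of the Master Theorem (c < log_b(a), work dominated by leaves), giving O(n^(log_6 11)).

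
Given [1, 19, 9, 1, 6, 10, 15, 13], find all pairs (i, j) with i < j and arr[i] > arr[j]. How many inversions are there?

Finding inversions in [1, 19, 9, 1, 6, 10, 15, 13]:

(1, 2): arr[1]=19 > arr[2]=9
(1, 3): arr[1]=19 > arr[3]=1
(1, 4): arr[1]=19 > arr[4]=6
(1, 5): arr[1]=19 > arr[5]=10
(1, 6): arr[1]=19 > arr[6]=15
(1, 7): arr[1]=19 > arr[7]=13
(2, 3): arr[2]=9 > arr[3]=1
(2, 4): arr[2]=9 > arr[4]=6
(6, 7): arr[6]=15 > arr[7]=13

Total inversions: 9

The array has 9 inversion(s): (1,2), (1,3), (1,4), (1,5), (1,6), (1,7), (2,3), (2,4), (6,7). Each pair (i,j) satisfies i < j and arr[i] > arr[j].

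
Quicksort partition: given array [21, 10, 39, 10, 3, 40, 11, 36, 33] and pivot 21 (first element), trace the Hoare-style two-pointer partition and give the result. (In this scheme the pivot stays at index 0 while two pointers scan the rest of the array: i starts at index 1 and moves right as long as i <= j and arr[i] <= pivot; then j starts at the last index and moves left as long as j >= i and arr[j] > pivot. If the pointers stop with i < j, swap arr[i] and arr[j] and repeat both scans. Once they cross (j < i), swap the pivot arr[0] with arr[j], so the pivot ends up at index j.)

Hoare-style two-pointer partition with pivot = 21:

Initial array: [21, 10, 39, 10, 3, 40, 11, 36, 33]

Pointers start at i = 1, j = 8.
i stops at index 2 (arr[2]=39 > 21), j stops at index 6 (arr[6]=11 <= 21): swap arr[2] and arr[6], array becomes [21, 10, 11, 10, 3, 40, 39, 36, 33]
i ends at 5, j ends at 4: the pointers have crossed (j < i), so scanning stops.

Swap pivot arr[0] with arr[4] to place pivot at position 4: [3, 10, 11, 10, 21, 40, 39, 36, 33]
Pivot position: 4

After partitioning with pivot 21, the array becomes [3, 10, 11, 10, 21, 40, 39, 36, 33]. The pivot is placed at index 4. All elements to the left of the pivot are <= 21, and all elements to the right are > 21.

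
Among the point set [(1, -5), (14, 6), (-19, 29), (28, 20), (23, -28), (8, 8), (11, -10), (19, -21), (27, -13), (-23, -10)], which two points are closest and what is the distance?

Computing all pairwise distances among 10 points:

d((1, -5), (14, 6)) = 17.0294
d((1, -5), (-19, 29)) = 39.4462
d((1, -5), (28, 20)) = 36.7967
d((1, -5), (23, -28)) = 31.8277
d((1, -5), (8, 8)) = 14.7648
d((1, -5), (11, -10)) = 11.1803
d((1, -5), (19, -21)) = 24.0832
d((1, -5), (27, -13)) = 27.2029
d((1, -5), (-23, -10)) = 24.5153
d((14, 6), (-19, 29)) = 40.2244
d((14, 6), (28, 20)) = 19.799
d((14, 6), (23, -28)) = 35.171
d((14, 6), (8, 8)) = 6.3246 <-- minimum
d((14, 6), (11, -10)) = 16.2788
d((14, 6), (19, -21)) = 27.4591
d((14, 6), (27, -13)) = 23.0217
d((14, 6), (-23, -10)) = 40.3113
d((-19, 29), (28, 20)) = 47.8539
d((-19, 29), (23, -28)) = 70.8025
d((-19, 29), (8, 8)) = 34.2053
d((-19, 29), (11, -10)) = 49.2037
d((-19, 29), (19, -21)) = 62.8013
d((-19, 29), (27, -13)) = 62.2896
d((-19, 29), (-23, -10)) = 39.2046
d((28, 20), (23, -28)) = 48.2597
d((28, 20), (8, 8)) = 23.3238
d((28, 20), (11, -10)) = 34.4819
d((28, 20), (19, -21)) = 41.9762
d((28, 20), (27, -13)) = 33.0151
d((28, 20), (-23, -10)) = 59.1692
d((23, -28), (8, 8)) = 39.0
d((23, -28), (11, -10)) = 21.6333
d((23, -28), (19, -21)) = 8.0623
d((23, -28), (27, -13)) = 15.5242
d((23, -28), (-23, -10)) = 49.3964
d((8, 8), (11, -10)) = 18.2483
d((8, 8), (19, -21)) = 31.0161
d((8, 8), (27, -13)) = 28.3196
d((8, 8), (-23, -10)) = 35.8469
d((11, -10), (19, -21)) = 13.6015
d((11, -10), (27, -13)) = 16.2788
d((11, -10), (-23, -10)) = 34.0
d((19, -21), (27, -13)) = 11.3137
d((19, -21), (-23, -10)) = 43.4166
d((27, -13), (-23, -10)) = 50.0899

Closest pair: (14, 6) and (8, 8) with distance 6.3246

The closest pair is (14, 6) and (8, 8) with Euclidean distance 6.3246. For 10 points, brute-force pairwise comparison is shown above. For large n, the divide-and-conquer algorithm (sort by x, recurse on halves, check the dividing strip) achieves O(n log n).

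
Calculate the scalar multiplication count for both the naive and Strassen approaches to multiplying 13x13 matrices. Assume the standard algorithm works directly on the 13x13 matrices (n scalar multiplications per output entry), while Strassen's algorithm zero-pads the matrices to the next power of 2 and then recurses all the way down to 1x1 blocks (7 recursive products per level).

Matrix multiplication for 13x13 matrices:

Strassen's algorithm requires power-of-2 dimensions. Pad 13x13 to 16x16 (next power of 2).

Standard algorithm: 13^3 = 2197 multiplications
Strassen's algorithm: 7^(log2(16)) = 7^4 = 2401 multiplications
Difference: 2197 - 2401 = -204 (Strassen uses MORE here due to padding overhead — for small or just-over-power-of-2 n, padding can outweigh the per-level savings)

Standard: 2197 multiplications (13^3). Strassen: 2401 multiplications (7^4, after padding to 16x16). Strassen reduces 8 recursive multiplications to 7 at each level.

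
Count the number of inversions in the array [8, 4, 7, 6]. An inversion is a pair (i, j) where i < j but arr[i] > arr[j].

Finding inversions in [8, 4, 7, 6]:

(0, 1): arr[0]=8 > arr[1]=4
(0, 2): arr[0]=8 > arr[2]=7
(0, 3): arr[0]=8 > arr[3]=6
(2, 3): arr[2]=7 > arr[3]=6

Total inversions: 4

The array has 4 inversion(s): (0,1), (0,2), (0,3), (2,3). Each pair (i,j) satisfies i < j and arr[i] > arr[j].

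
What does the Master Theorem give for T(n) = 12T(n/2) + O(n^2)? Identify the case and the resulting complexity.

Master Theorem for T(n) = 12T(n/2) + O(n^2):

a = 12, b = 2, c = 2
log_b(a) = log_2(12) = 3.5850

Case 1: c = 2 < log_2(12) = 3.5850
T(n) = O(n^(log_2 12))

For T(n) = 12T(n/2) + O(n^2): log_2(12) = 3.5850. This is Case 1 of the Master Theorem (c < log_b(a), work dominated by leaves), giving O(n^(log_2 12)).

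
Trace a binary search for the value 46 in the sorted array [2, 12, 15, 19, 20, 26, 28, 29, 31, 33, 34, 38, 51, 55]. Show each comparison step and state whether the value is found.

Binary search for 46 in [2, 12, 15, 19, 20, 26, 28, 29, 31, 33, 34, 38, 51, 55]:

lo=0, hi=13, mid=6, arr[mid]=28 -> 28 < 46, search right half
lo=7, hi=13, mid=10, arr[mid]=34 -> 34 < 46, search right half
lo=11, hi=13, mid=12, arr[mid]=51 -> 51 > 46, search left half
lo=11, hi=11, mid=11, arr[mid]=38 -> 38 < 46, search right half
lo=12 > hi=11, target 46 not found

Binary search determines that 46 is not in the array after 4 comparisons. The search space was exhausted without finding the target.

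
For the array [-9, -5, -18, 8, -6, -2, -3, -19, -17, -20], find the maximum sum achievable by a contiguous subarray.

Using Kadane's algorithm on [-9, -5, -18, 8, -6, -2, -3, -19, -17, -20]:

Scanning through the array:
Position 1 (value -5): max_ending_here = -5, max_so_far = -5
Position 2 (value -18): max_ending_here = -18, max_so_far = -5
Position 3 (value 8): max_ending_here = 8, max_so_far = 8
Position 4 (value -6): max_ending_here = 2, max_so_far = 8
Position 5 (value -2): max_ending_here = 0, max_so_far = 8
Position 6 (value -3): max_ending_here = -3, max_so_far = 8
Position 7 (value -19): max_ending_here = -19, max_so_far = 8
Position 8 (value -17): max_ending_here = -17, max_so_far = 8
Position 9 (value -20): max_ending_here = -20, max_so_far = 8

Maximum subarray: [8]
Maximum sum: 8

The maximum subarray is [8] with sum 8. This subarray runs from index 3 to index 3.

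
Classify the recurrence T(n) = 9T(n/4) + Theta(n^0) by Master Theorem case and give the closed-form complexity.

Master Theorem for T(n) = 9T(n/4) + O(n^0):

a = 9, b = 4, c = 0
log_b(a) = log_4(9) = 1.5850

Case 1: c = 0 < log_4(9) = 1.5850
T(n) = O(n^(log_4 9))

For T(n) = 9T(n/4) + O(n^0): log_4(9) = 1.5850. This is Case 1 of the Master Theorem (c < log_b(a), work dominated by leaves), giving O(n^(log_4 9)).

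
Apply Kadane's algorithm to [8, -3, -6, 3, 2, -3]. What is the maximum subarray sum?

Using Kadane's algorithm on [8, -3, -6, 3, 2, -3]:

Scanning through the array:
Position 1 (value -3): max_ending_here = 5, max_so_far = 8
Position 2 (value -6): max_ending_here = -1, max_so_far = 8
Position 3 (value 3): max_ending_here = 3, max_so_far = 8
Position 4 (value 2): max_ending_here = 5, max_so_far = 8
Position 5 (value -3): max_ending_here = 2, max_so_far = 8

Maximum subarray: [8]
Maximum sum: 8

The maximum subarray is [8] with sum 8. This subarray runs from index 0 to index 0.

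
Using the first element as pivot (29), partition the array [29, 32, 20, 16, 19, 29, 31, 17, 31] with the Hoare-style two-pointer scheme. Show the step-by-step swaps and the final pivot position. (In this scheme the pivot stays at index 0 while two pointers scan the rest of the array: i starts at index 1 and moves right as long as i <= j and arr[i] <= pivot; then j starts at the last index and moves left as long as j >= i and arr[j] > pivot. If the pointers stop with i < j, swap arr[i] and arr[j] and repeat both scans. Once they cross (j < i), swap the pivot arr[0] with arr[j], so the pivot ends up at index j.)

Hoare-style two-pointer partition with pivot = 29:

Initial array: [29, 32, 20, 16, 19, 29, 31, 17, 31]

Pointers start at i = 1, j = 8.
i stops at index 1 (arr[1]=32 > 29), j stops at index 7 (arr[7]=17 <= 29): swap arr[1] and arr[7], array becomes [29, 17, 20, 16, 19, 29, 31, 32, 31]
i ends at 6, j ends at 5: the pointers have crossed (j < i), so scanning stops.

Swap pivot arr[0] with arr[5] to place pivot at position 5: [29, 17, 20, 16, 19, 29, 31, 32, 31]
Pivot position: 5

After partitioning with pivot 29, the array becomes [29, 17, 20, 16, 19, 29, 31, 32, 31]. The pivot is placed at index 5. All elements to the left of the pivot are <= 29, and all elements to the right are > 29.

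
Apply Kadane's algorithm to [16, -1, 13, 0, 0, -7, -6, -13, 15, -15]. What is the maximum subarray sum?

Using Kadane's algorithm on [16, -1, 13, 0, 0, -7, -6, -13, 15, -15]:

Scanning through the array:
Position 1 (value -1): max_ending_here = 15, max_so_far = 16
Position 2 (value 13): max_ending_here = 28, max_so_far = 28
Position 3 (value 0): max_ending_here = 28, max_so_far = 28
Position 4 (value 0): max_ending_here = 28, max_so_far = 28
Position 5 (value -7): max_ending_here = 21, max_so_far = 28
Position 6 (value -6): max_ending_here = 15, max_so_far = 28
Position 7 (value -13): max_ending_here = 2, max_so_far = 28
Position 8 (value 15): max_ending_here = 17, max_so_far = 28
Position 9 (value -15): max_ending_here = 2, max_so_far = 28

Maximum subarray: [16, -1, 13]
Maximum sum: 28

The maximum subarray is [16, -1, 13] with sum 28. This subarray runs from index 0 to index 2.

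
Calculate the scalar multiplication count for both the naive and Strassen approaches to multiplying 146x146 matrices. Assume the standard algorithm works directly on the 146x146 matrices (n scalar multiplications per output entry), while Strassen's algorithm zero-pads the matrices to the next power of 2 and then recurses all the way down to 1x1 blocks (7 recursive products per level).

Matrix multiplication for 146x146 matrices:

Strassen's algorithm requires power-of-2 dimensions. Pad 146x146 to 256x256 (next power of 2).

Standard algorithm: 146^3 = 3112136 multiplications
Strassen's algorithm: 7^(log2(256)) = 7^8 = 5764801 multiplications
Difference: 3112136 - 5764801 = -2652665 (Strassen uses MORE here due to padding overhead — for small or just-over-power-of-2 n, padding can outweigh the per-level savings)

Standard: 3112136 multiplications (146^3). Strassen: 5764801 multiplications (7^8, after padding to 256x256). Strassen reduces 8 recursive multiplications to 7 at each level.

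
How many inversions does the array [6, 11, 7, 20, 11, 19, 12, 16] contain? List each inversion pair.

Finding inversions in [6, 11, 7, 20, 11, 19, 12, 16]:

(1, 2): arr[1]=11 > arr[2]=7
(3, 4): arr[3]=20 > arr[4]=11
(3, 5): arr[3]=20 > arr[5]=19
(3, 6): arr[3]=20 > arr[6]=12
(3, 7): arr[3]=20 > arr[7]=16
(5, 6): arr[5]=19 > arr[6]=12
(5, 7): arr[5]=19 > arr[7]=16

Total inversions: 7

The array has 7 inversion(s): (1,2), (3,4), (3,5), (3,6), (3,7), (5,6), (5,7). Each pair (i,j) satisfies i < j and arr[i] > arr[j].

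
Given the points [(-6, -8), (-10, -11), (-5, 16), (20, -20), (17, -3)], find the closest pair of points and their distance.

Computing all pairwise distances among 5 points:

d((-6, -8), (-10, -11)) = 5.0 <-- minimum
d((-6, -8), (-5, 16)) = 24.0208
d((-6, -8), (20, -20)) = 28.6356
d((-6, -8), (17, -3)) = 23.5372
d((-10, -11), (-5, 16)) = 27.4591
d((-10, -11), (20, -20)) = 31.3209
d((-10, -11), (17, -3)) = 28.1603
d((-5, 16), (20, -20)) = 43.8292
d((-5, 16), (17, -3)) = 29.0689
d((20, -20), (17, -3)) = 17.2627

Closest pair: (-6, -8) and (-10, -11) with distance 5.0

The closest pair is (-6, -8) and (-10, -11) with Euclidean distance 5.0. For 5 points, brute-force pairwise comparison is shown above. For large n, the divide-and-conquer algorithm (sort by x, recurse on halves, check the dividing strip) achieves O(n log n).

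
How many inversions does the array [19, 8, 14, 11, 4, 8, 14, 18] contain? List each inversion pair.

Finding inversions in [19, 8, 14, 11, 4, 8, 14, 18]:

(0, 1): arr[0]=19 > arr[1]=8
(0, 2): arr[0]=19 > arr[2]=14
(0, 3): arr[0]=19 > arr[3]=11
(0, 4): arr[0]=19 > arr[4]=4
(0, 5): arr[0]=19 > arr[5]=8
(0, 6): arr[0]=19 > arr[6]=14
(0, 7): arr[0]=19 > arr[7]=18
(1, 4): arr[1]=8 > arr[4]=4
(2, 3): arr[2]=14 > arr[3]=11
(2, 4): arr[2]=14 > arr[4]=4
(2, 5): arr[2]=14 > arr[5]=8
(3, 4): arr[3]=11 > arr[4]=4
(3, 5): arr[3]=11 > arr[5]=8

Total inversions: 13

The array has 13 inversion(s): (0,1), (0,2), (0,3), (0,4), (0,5), (0,6), (0,7), (1,4), (2,3), (2,4), (2,5), (3,4), (3,5). Each pair (i,j) satisfies i < j and arr[i] > arr[j].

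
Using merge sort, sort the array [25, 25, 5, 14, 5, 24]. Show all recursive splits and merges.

Merge sort trace:

Split: [25, 25, 5, 14, 5, 24] -> [25, 25, 5] and [14, 5, 24]
  Split: [25, 25, 5] -> [25] and [25, 5]
    Split: [25, 5] -> [25] and [5]
    Merge: [25] + [5] -> [5, 25]
  Merge: [25] + [5, 25] -> [5, 25, 25]
  Split: [14, 5, 24] -> [14] and [5, 24]
    Split: [5, 24] -> [5] and [24]
    Merge: [5] + [24] -> [5, 24]
  Merge: [14] + [5, 24] -> [5, 14, 24]
Merge: [5, 25, 25] + [5, 14, 24] -> [5, 5, 14, 24, 25, 25]

Final sorted array: [5, 5, 14, 24, 25, 25]

The merge sort proceeds by recursively splitting the array and merging sorted halves.
After all merges, the sorted array is [5, 5, 14, 24, 25, 25].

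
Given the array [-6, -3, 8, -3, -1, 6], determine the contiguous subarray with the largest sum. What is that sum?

Using Kadane's algorithm on [-6, -3, 8, -3, -1, 6]:

Scanning through the array:
Position 1 (value -3): max_ending_here = -3, max_so_far = -3
Position 2 (value 8): max_ending_here = 8, max_so_far = 8
Position 3 (value -3): max_ending_here = 5, max_so_far = 8
Position 4 (value -1): max_ending_here = 4, max_so_far = 8
Position 5 (value 6): max_ending_here = 10, max_so_far = 10

Maximum subarray: [8, -3, -1, 6]
Maximum sum: 10

The maximum subarray is [8, -3, -1, 6] with sum 10. This subarray runs from index 2 to index 5.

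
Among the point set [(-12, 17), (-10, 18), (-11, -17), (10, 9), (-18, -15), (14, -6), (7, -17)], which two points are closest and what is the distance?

Computing all pairwise distances among 7 points:

d((-12, 17), (-10, 18)) = 2.2361 <-- minimum
d((-12, 17), (-11, -17)) = 34.0147
d((-12, 17), (10, 9)) = 23.4094
d((-12, 17), (-18, -15)) = 32.5576
d((-12, 17), (14, -6)) = 34.7131
d((-12, 17), (7, -17)) = 38.9487
d((-10, 18), (-11, -17)) = 35.0143
d((-10, 18), (10, 9)) = 21.9317
d((-10, 18), (-18, -15)) = 33.9559
d((-10, 18), (14, -6)) = 33.9411
d((-10, 18), (7, -17)) = 38.9102
d((-11, -17), (10, 9)) = 33.4215
d((-11, -17), (-18, -15)) = 7.2801
d((-11, -17), (14, -6)) = 27.313
d((-11, -17), (7, -17)) = 18.0
d((10, 9), (-18, -15)) = 36.8782
d((10, 9), (14, -6)) = 15.5242
d((10, 9), (7, -17)) = 26.1725
d((-18, -15), (14, -6)) = 33.2415
d((-18, -15), (7, -17)) = 25.0799
d((14, -6), (7, -17)) = 13.0384

Closest pair: (-12, 17) and (-10, 18) with distance 2.2361

The closest pair is (-12, 17) and (-10, 18) with Euclidean distance 2.2361. For 7 points, brute-force pairwise comparison is shown above. For large n, the divide-and-conquer algorithm (sort by x, recurse on halves, check the dividing strip) achieves O(n log n).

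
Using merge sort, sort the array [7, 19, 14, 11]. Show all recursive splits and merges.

Merge sort trace:

Split: [7, 19, 14, 11] -> [7, 19] and [14, 11]
  Split: [7, 19] -> [7] and [19]
  Merge: [7] + [19] -> [7, 19]
  Split: [14, 11] -> [14] and [11]
  Merge: [14] + [11] -> [11, 14]
Merge: [7, 19] + [11, 14] -> [7, 11, 14, 19]

Final sorted array: [7, 11, 14, 19]

The merge sort proceeds by recursively splitting the array and merging sorted halves.
After all merges, the sorted array is [7, 11, 14, 19].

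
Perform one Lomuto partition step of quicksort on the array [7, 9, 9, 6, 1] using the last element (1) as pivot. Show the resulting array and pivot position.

Lomuto partition with pivot = 1:

Initial array: [7, 9, 9, 6, 1]

arr[0]=7 > 1: no swap
arr[1]=9 > 1: no swap
arr[2]=9 > 1: no swap
arr[3]=6 > 1: no swap

Place pivot at position 0: [1, 9, 9, 6, 7]
Pivot position: 0

After partitioning with pivot 1, the array becomes [1, 9, 9, 6, 7]. The pivot is placed at index 0. All elements to the left of the pivot are <= 1, and all elements to the right are > 1.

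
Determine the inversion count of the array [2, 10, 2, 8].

Finding inversions in [2, 10, 2, 8]:

(1, 2): arr[1]=10 > arr[2]=2
(1, 3): arr[1]=10 > arr[3]=8

Total inversions: 2

The array has 2 inversion(s): (1,2), (1,3). Each pair (i,j) satisfies i < j and arr[i] > arr[j].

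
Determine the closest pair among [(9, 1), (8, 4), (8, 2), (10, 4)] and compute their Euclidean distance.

Computing all pairwise distances among 4 points:

d((9, 1), (8, 4)) = 3.1623
d((9, 1), (8, 2)) = 1.4142 <-- minimum
d((9, 1), (10, 4)) = 3.1623
d((8, 4), (8, 2)) = 2.0
d((8, 4), (10, 4)) = 2.0
d((8, 2), (10, 4)) = 2.8284

Closest pair: (9, 1) and (8, 2) with distance 1.4142

The closest pair is (9, 1) and (8, 2) with Euclidean distance 1.4142. For 4 points, brute-force pairwise comparison is shown above. For large n, the divide-and-conquer algorithm (sort by x, recurse on halves, check the dividing strip) achieves O(n log n).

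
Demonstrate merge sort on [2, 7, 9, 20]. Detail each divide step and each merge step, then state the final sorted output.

Merge sort trace:

Split: [2, 7, 9, 20] -> [2, 7] and [9, 20]
  Split: [2, 7] -> [2] and [7]
  Merge: [2] + [7] -> [2, 7]
  Split: [9, 20] -> [9] and [20]
  Merge: [9] + [20] -> [9, 20]
Merge: [2, 7] + [9, 20] -> [2, 7, 9, 20]

Final sorted array: [2, 7, 9, 20]

The merge sort proceeds by recursively splitting the array and merging sorted halves.
After all merges, the sorted array is [2, 7, 9, 20].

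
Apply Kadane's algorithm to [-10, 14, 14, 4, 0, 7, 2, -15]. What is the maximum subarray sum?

Using Kadane's algorithm on [-10, 14, 14, 4, 0, 7, 2, -15]:

Scanning through the array:
Position 1 (value 14): max_ending_here = 14, max_so_far = 14
Position 2 (value 14): max_ending_here = 28, max_so_far = 28
Position 3 (value 4): max_ending_here = 32, max_so_far = 32
Position 4 (value 0): max_ending_here = 32, max_so_far = 32
Position 5 (value 7): max_ending_here = 39, max_so_far = 39
Position 6 (value 2): max_ending_here = 41, max_so_far = 41
Position 7 (value -15): max_ending_here = 26, max_so_far = 41

Maximum subarray: [14, 14, 4, 0, 7, 2]
Maximum sum: 41

The maximum subarray is [14, 14, 4, 0, 7, 2] with sum 41. This subarray runs from index 1 to index 6.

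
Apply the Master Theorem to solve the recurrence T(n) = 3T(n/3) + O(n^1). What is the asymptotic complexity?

Master Theorem for T(n) = 3T(n/3) + O(n^1):

a = 3, b = 3, c = 1
log_b(a) = log_3(3) = 1.0000

Case 2: c = 1 = log_3(3) = 1.0000
T(n) = O(n^1 log n) = O(n log n)

For T(n) = 3T(n/3) + O(n^1): log_3(3) = 1.0000. This is Case 2 of the Master Theorem (c = log_b(a), equal work at all levels), giving O(n log n).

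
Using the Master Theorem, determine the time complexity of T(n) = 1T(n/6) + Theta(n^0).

Master Theorem for T(n) = 1T(n/6) + O(n^0):

a = 1, b = 6, c = 0
log_b(a) = log_6(1) = 0.0000

Case 2: c = 0 = log_6(1) = 0.0000
T(n) = O(n^0 log n) = O(log n)

For T(n) = 1T(n/6) + O(n^0): log_6(1) = 0.0000. This is Case 2 of the Master Theorem (c = log_b(a), equal work at all levels), giving O(log n).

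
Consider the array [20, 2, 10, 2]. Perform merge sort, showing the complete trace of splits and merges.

Merge sort trace:

Split: [20, 2, 10, 2] -> [20, 2] and [10, 2]
  Split: [20, 2] -> [20] and [2]
  Merge: [20] + [2] -> [2, 20]
  Split: [10, 2] -> [10] and [2]
  Merge: [10] + [2] -> [2, 10]
Merge: [2, 20] + [2, 10] -> [2, 2, 10, 20]

Final sorted array: [2, 2, 10, 20]

The merge sort proceeds by recursively splitting the array and merging sorted halves.
After all merges, the sorted array is [2, 2, 10, 20].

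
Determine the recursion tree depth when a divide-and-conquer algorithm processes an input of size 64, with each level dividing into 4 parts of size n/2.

For divide and conquer with division factor 2:

Problem sizes at each level:
Level 0: 64
Level 1: 32
Level 2: 16
Level 3: 8
Level 4: 4
Level 5: 2
Level 6: 1

The root is level 0 and the size-1 base case is level 6 (the tree spans levels 0 through 6, i.e. 7 levels counting the root), so the depth is the number of divisions: log_2(64) = 6

The recursion tree depth is log_2(64) = 6. At each level, the problem size is divided by 2, so it takes 6 divisions to reduce to a base case of size 1. The algorithm makes 4 recursive calls at each level.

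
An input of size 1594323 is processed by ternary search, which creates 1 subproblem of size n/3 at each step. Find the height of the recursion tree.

For divide and conquer with division factor 3:

Problem sizes at each level:
Level 0: 1594323
Level 1: 531441
Level 2: 177147
Level 3: 59049
Level 4: 19683
Level 5: 6561
Level 6: 2187
Level 7: 729
Level 8: 243
Level 9: 81
Level 10: 27
Level 11: 9
Level 12: 3
Level 13: 1

The root is level 0 and the size-1 base case is level 13 (the tree spans levels 0 through 13, i.e. 14 levels counting the root), so the depth is the number of divisions: log_3(1594323) = 13

The recursion tree depth is log_3(1594323) = 13. At each level, the problem size is divided by 3, so it takes 13 divisions to reduce to a base case of size 1. The algorithm makes 1 recursive call at each level.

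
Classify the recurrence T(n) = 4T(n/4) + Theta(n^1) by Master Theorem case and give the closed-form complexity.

Master Theorem for T(n) = 4T(n/4) + O(n^1):

a = 4, b = 4, c = 1
log_b(a) = log_4(4) = 1.0000

Case 2: c = 1 = log_4(4) = 1.0000
T(n) = O(n^1 log n) = O(n log n)

For T(n) = 4T(n/4) + O(n^1): log_4(4) = 1.0000. This is Case 2 of the Master Theorem (c = log_b(a), equal work at all levels), giving O(n log n).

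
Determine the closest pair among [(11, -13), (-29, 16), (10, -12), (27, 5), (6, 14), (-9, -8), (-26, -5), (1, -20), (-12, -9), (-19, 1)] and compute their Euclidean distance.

Computing all pairwise distances among 10 points:

d((11, -13), (-29, 16)) = 49.4065
d((11, -13), (10, -12)) = 1.4142 <-- minimum
d((11, -13), (27, 5)) = 24.0832
d((11, -13), (6, 14)) = 27.4591
d((11, -13), (-9, -8)) = 20.6155
d((11, -13), (-26, -5)) = 37.855
d((11, -13), (1, -20)) = 12.2066
d((11, -13), (-12, -9)) = 23.3452
d((11, -13), (-19, 1)) = 33.1059
d((-29, 16), (10, -12)) = 48.0104
d((-29, 16), (27, 5)) = 57.0701
d((-29, 16), (6, 14)) = 35.0571
d((-29, 16), (-9, -8)) = 31.241
d((-29, 16), (-26, -5)) = 21.2132
d((-29, 16), (1, -20)) = 46.8615
d((-29, 16), (-12, -9)) = 30.2324
d((-29, 16), (-19, 1)) = 18.0278
d((10, -12), (27, 5)) = 24.0416
d((10, -12), (6, 14)) = 26.3059
d((10, -12), (-9, -8)) = 19.4165
d((10, -12), (-26, -5)) = 36.6742
d((10, -12), (1, -20)) = 12.0416
d((10, -12), (-12, -9)) = 22.2036
d((10, -12), (-19, 1)) = 31.7805
d((27, 5), (6, 14)) = 22.8473
d((27, 5), (-9, -8)) = 38.2753
d((27, 5), (-26, -5)) = 53.9351
d((27, 5), (1, -20)) = 36.0694
d((27, 5), (-12, -9)) = 41.4367
d((27, 5), (-19, 1)) = 46.1736
d((6, 14), (-9, -8)) = 26.6271
d((6, 14), (-26, -5)) = 37.2156
d((6, 14), (1, -20)) = 34.3657
d((6, 14), (-12, -9)) = 29.2062
d((6, 14), (-19, 1)) = 28.178
d((-9, -8), (-26, -5)) = 17.2627
d((-9, -8), (1, -20)) = 15.6205
d((-9, -8), (-12, -9)) = 3.1623
d((-9, -8), (-19, 1)) = 13.4536
d((-26, -5), (1, -20)) = 30.8869
d((-26, -5), (-12, -9)) = 14.5602
d((-26, -5), (-19, 1)) = 9.2195
d((1, -20), (-12, -9)) = 17.0294
d((1, -20), (-19, 1)) = 29.0
d((-12, -9), (-19, 1)) = 12.2066

Closest pair: (11, -13) and (10, -12) with distance 1.4142

The closest pair is (11, -13) and (10, -12) with Euclidean distance 1.4142. For 10 points, brute-force pairwise comparison is shown above. For large n, the divide-and-conquer algorithm (sort by x, recurse on halves, check the dividing strip) achieves O(n log n).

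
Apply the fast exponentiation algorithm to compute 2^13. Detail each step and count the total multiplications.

Computing 2^13 by squaring (build up from 2^1; each line after the first costs one multiplication):

2^1 = 2
2^2 = (2^1)^2 = 2^2 = 4
2^3 = 2 * 2^2 = 2 * 4 = 8
2^6 = (2^3)^2 = 8^2 = 64
2^12 = (2^6)^2 = 64^2 = 4096
2^13 = 2 * 2^12 = 2 * 4096 = 8192

Result: 8192
Multiplications needed: 5 (5 lines after 2^1)

2^13 = 8192. Using exponentiation by squaring, this requires 5 multiplications. The key idea: if the exponent is even, square the half-power; if odd, multiply by the base once.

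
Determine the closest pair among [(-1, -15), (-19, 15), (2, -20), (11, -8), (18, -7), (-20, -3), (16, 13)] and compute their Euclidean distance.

Computing all pairwise distances among 7 points:

d((-1, -15), (-19, 15)) = 34.9857
d((-1, -15), (2, -20)) = 5.831 <-- minimum
d((-1, -15), (11, -8)) = 13.8924
d((-1, -15), (18, -7)) = 20.6155
d((-1, -15), (-20, -3)) = 22.4722
d((-1, -15), (16, 13)) = 32.7567
d((-19, 15), (2, -20)) = 40.8167
d((-19, 15), (11, -8)) = 37.8021
d((-19, 15), (18, -7)) = 43.0465
d((-19, 15), (-20, -3)) = 18.0278
d((-19, 15), (16, 13)) = 35.0571
d((2, -20), (11, -8)) = 15.0
d((2, -20), (18, -7)) = 20.6155
d((2, -20), (-20, -3)) = 27.8029
d((2, -20), (16, 13)) = 35.8469
d((11, -8), (18, -7)) = 7.0711
d((11, -8), (-20, -3)) = 31.4006
d((11, -8), (16, 13)) = 21.587
d((18, -7), (-20, -3)) = 38.2099
d((18, -7), (16, 13)) = 20.0998
d((-20, -3), (16, 13)) = 39.3954

Closest pair: (-1, -15) and (2, -20) with distance 5.831

The closest pair is (-1, -15) and (2, -20) with Euclidean distance 5.831. For 7 points, brute-force pairwise comparison is shown above. For large n, the divide-and-conquer algorithm (sort by x, recurse on halves, check the dividing strip) achieves O(n log n).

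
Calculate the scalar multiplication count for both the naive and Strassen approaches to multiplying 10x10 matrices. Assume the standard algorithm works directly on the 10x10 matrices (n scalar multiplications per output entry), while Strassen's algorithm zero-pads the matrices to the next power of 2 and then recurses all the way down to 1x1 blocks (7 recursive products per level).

Matrix multiplication for 10x10 matrices:

Strassen's algorithm requires power-of-2 dimensions. Pad 10x10 to 16x16 (next power of 2).

Standard algorithm: 10^3 = 1000 multiplications
Strassen's algorithm: 7^(log2(16)) = 7^4 = 2401 multiplications
Difference: 1000 - 2401 = -1401 (Strassen uses MORE here due to padding overhead — for small or just-over-power-of-2 n, padding can outweigh the per-level savings)

Standard: 1000 multiplications (10^3). Strassen: 2401 multiplications (7^4, after padding to 16x16). Strassen reduces 8 recursive multiplications to 7 at each level.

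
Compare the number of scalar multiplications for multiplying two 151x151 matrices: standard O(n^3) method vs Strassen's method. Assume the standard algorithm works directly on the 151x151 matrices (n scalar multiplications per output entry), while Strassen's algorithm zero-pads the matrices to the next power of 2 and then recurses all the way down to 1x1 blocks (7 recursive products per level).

Matrix multiplication for 151x151 matrices:

Strassen's algorithm requires power-of-2 dimensions. Pad 151x151 to 256x256 (next power of 2).

Standard algorithm: 151^3 = 3442951 multiplications
Strassen's algorithm: 7^(log2(256)) = 7^8 = 5764801 multiplications
Difference: 3442951 - 5764801 = -2321850 (Strassen uses MORE here due to padding overhead — for small or just-over-power-of-2 n, padding can outweigh the per-level savings)

Standard: 3442951 multiplications (151^3). Strassen: 5764801 multiplications (7^8, after padding to 256x256). Strassen reduces 8 recursive multiplications to 7 at each level.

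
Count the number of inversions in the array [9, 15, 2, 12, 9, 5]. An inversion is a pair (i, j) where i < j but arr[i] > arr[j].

Finding inversions in [9, 15, 2, 12, 9, 5]:

(0, 2): arr[0]=9 > arr[2]=2
(0, 5): arr[0]=9 > arr[5]=5
(1, 2): arr[1]=15 > arr[2]=2
(1, 3): arr[1]=15 > arr[3]=12
(1, 4): arr[1]=15 > arr[4]=9
(1, 5): arr[1]=15 > arr[5]=5
(3, 4): arr[3]=12 > arr[4]=9
(3, 5): arr[3]=12 > arr[5]=5
(4, 5): arr[4]=9 > arr[5]=5

Total inversions: 9

The array has 9 inversion(s): (0,2), (0,5), (1,2), (1,3), (1,4), (1,5), (3,4), (3,5), (4,5). Each pair (i,j) satisfies i < j and arr[i] > arr[j].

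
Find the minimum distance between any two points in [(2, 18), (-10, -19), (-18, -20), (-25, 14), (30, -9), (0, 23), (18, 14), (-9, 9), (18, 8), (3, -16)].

Computing all pairwise distances among 10 points:

d((2, 18), (-10, -19)) = 38.8973
d((2, 18), (-18, -20)) = 42.9418
d((2, 18), (-25, 14)) = 27.2947
d((2, 18), (30, -9)) = 38.8973
d((2, 18), (0, 23)) = 5.3852 <-- minimum
d((2, 18), (18, 14)) = 16.4924
d((2, 18), (-9, 9)) = 14.2127
d((2, 18), (18, 8)) = 18.868
d((2, 18), (3, -16)) = 34.0147
d((-10, -19), (-18, -20)) = 8.0623
d((-10, -19), (-25, 14)) = 36.2491
d((-10, -19), (30, -9)) = 41.2311
d((-10, -19), (0, 23)) = 43.1741
d((-10, -19), (18, 14)) = 43.2782
d((-10, -19), (-9, 9)) = 28.0179
d((-10, -19), (18, 8)) = 38.8973
d((-10, -19), (3, -16)) = 13.3417
d((-18, -20), (-25, 14)) = 34.7131
d((-18, -20), (30, -9)) = 49.2443
d((-18, -20), (0, 23)) = 46.6154
d((-18, -20), (18, 14)) = 49.5177
d((-18, -20), (-9, 9)) = 30.3645
d((-18, -20), (18, 8)) = 45.607
d((-18, -20), (3, -16)) = 21.3776
d((-25, 14), (30, -9)) = 59.6154
d((-25, 14), (0, 23)) = 26.5707
d((-25, 14), (18, 14)) = 43.0
d((-25, 14), (-9, 9)) = 16.7631
d((-25, 14), (18, 8)) = 43.4166
d((-25, 14), (3, -16)) = 41.0366
d((30, -9), (0, 23)) = 43.8634
d((30, -9), (18, 14)) = 25.9422
d((30, -9), (-9, 9)) = 42.9535
d((30, -9), (18, 8)) = 20.8087
d((30, -9), (3, -16)) = 27.8927
d((0, 23), (18, 14)) = 20.1246
d((0, 23), (-9, 9)) = 16.6433
d((0, 23), (18, 8)) = 23.4307
d((0, 23), (3, -16)) = 39.1152
d((18, 14), (-9, 9)) = 27.4591
d((18, 14), (18, 8)) = 6.0
d((18, 14), (3, -16)) = 33.541
d((-9, 9), (18, 8)) = 27.0185
d((-9, 9), (3, -16)) = 27.7308
d((18, 8), (3, -16)) = 28.3019

Closest pair: (2, 18) and (0, 23) with distance 5.3852

The closest pair is (2, 18) and (0, 23) with Euclidean distance 5.3852. For 10 points, brute-force pairwise comparison is shown above. For large n, the divide-and-conquer algorithm (sort by x, recurse on halves, check the dividing strip) achieves O(n log n).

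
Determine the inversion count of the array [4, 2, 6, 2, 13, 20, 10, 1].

Finding inversions in [4, 2, 6, 2, 13, 20, 10, 1]:

(0, 1): arr[0]=4 > arr[1]=2
(0, 3): arr[0]=4 > arr[3]=2
(0, 7): arr[0]=4 > arr[7]=1
(1, 7): arr[1]=2 > arr[7]=1
(2, 3): arr[2]=6 > arr[3]=2
(2, 7): arr[2]=6 > arr[7]=1
(3, 7): arr[3]=2 > arr[7]=1
(4, 6): arr[4]=13 > arr[6]=10
(4, 7): arr[4]=13 > arr[7]=1
(5, 6): arr[5]=20 > arr[6]=10
(5, 7): arr[5]=20 > arr[7]=1
(6, 7): arr[6]=10 > arr[7]=1

Total inversions: 12

The array has 12 inversion(s): (0,1), (0,3), (0,7), (1,7), (2,3), (2,7), (3,7), (4,6), (4,7), (5,6), (5,7), (6,7). Each pair (i,j) satisfies i < j and arr[i] > arr[j].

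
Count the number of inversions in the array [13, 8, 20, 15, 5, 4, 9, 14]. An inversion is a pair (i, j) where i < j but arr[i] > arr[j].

Finding inversions in [13, 8, 20, 15, 5, 4, 9, 14]:

(0, 1): arr[0]=13 > arr[1]=8
(0, 4): arr[0]=13 > arr[4]=5
(0, 5): arr[0]=13 > arr[5]=4
(0, 6): arr[0]=13 > arr[6]=9
(1, 4): arr[1]=8 > arr[4]=5
(1, 5): arr[1]=8 > arr[5]=4
(2, 3): arr[2]=20 > arr[3]=15
(2, 4): arr[2]=20 > arr[4]=5
(2, 5): arr[2]=20 > arr[5]=4
(2, 6): arr[2]=20 > arr[6]=9
(2, 7): arr[2]=20 > arr[7]=14
(3, 4): arr[3]=15 > arr[4]=5
(3, 5): arr[3]=15 > arr[5]=4
(3, 6): arr[3]=15 > arr[6]=9
(3, 7): arr[3]=15 > arr[7]=14
(4, 5): arr[4]=5 > arr[5]=4

Total inversions: 16

The array has 16 inversion(s): (0,1), (0,4), (0,5), (0,6), (1,4), (1,5), (2,3), (2,4), (2,5), (2,6), (2,7), (3,4), (3,5), (3,6), (3,7), (4,5). Each pair (i,j) satisfies i < j and arr[i] > arr[j].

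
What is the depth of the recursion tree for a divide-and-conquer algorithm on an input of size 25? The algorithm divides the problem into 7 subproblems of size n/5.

For divide and conquer with division factor 5:

Problem sizes at each level:
Level 0: 25
Level 1: 5
Level 2: 1

The root is level 0 and the size-1 base case is level 2 (the tree spans levels 0 through 2, i.e. 3 levels counting the root), so the depth is the number of divisions: log_5(25) = 2

The recursion tree depth is log_5(25) = 2. At each level, the problem size is divided by 5, so it takes 2 divisions to reduce to a base case of size 1. The algorithm makes 7 recursive calls at each level.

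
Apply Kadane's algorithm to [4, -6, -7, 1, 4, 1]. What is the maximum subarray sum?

Using Kadane's algorithm on [4, -6, -7, 1, 4, 1]:

Scanning through the array:
Position 1 (value -6): max_ending_here = -2, max_so_far = 4
Position 2 (value -7): max_ending_here = -7, max_so_far = 4
Position 3 (value 1): max_ending_here = 1, max_so_far = 4
Position 4 (value 4): max_ending_here = 5, max_so_far = 5
Position 5 (value 1): max_ending_here = 6, max_so_far = 6

Maximum subarray: [1, 4, 1]
Maximum sum: 6

The maximum subarray is [1, 4, 1] with sum 6. This subarray runs from index 3 to index 5.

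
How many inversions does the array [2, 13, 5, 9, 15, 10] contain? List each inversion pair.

Finding inversions in [2, 13, 5, 9, 15, 10]:

(1, 2): arr[1]=13 > arr[2]=5
(1, 3): arr[1]=13 > arr[3]=9
(1, 5): arr[1]=13 > arr[5]=10
(4, 5): arr[4]=15 > arr[5]=10

Total inversions: 4

The array has 4 inversion(s): (1,2), (1,3), (1,5), (4,5). Each pair (i,j) satisfies i < j and arr[i] > arr[j].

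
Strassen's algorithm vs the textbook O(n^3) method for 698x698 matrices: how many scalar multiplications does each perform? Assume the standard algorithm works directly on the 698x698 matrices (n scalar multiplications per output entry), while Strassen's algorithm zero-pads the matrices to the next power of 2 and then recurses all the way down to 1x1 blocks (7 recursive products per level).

Matrix multiplication for 698x698 matrices:

Strassen's algorithm requires power-of-2 dimensions. Pad 698x698 to 1024x1024 (next power of 2).

Standard algorithm: 698^3 = 340068392 multiplications
Strassen's algorithm: 7^(log2(1024)) = 7^10 = 282475249 multiplications
Savings: 340068392 - 282475249 = 57593143 multiplications

Standard: 340068392 multiplications (698^3). Strassen: 282475249 multiplications (7^10, after padding to 1024x1024). Strassen reduces 8 recursive multiplications to 7 at each level.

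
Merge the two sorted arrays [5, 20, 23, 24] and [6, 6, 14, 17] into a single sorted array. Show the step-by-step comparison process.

Merging process:

Compare 5 vs 6: take 5 from left. Merged: [5]
Compare 20 vs 6: take 6 from right. Merged: [5, 6]
Compare 20 vs 6: take 6 from right. Merged: [5, 6, 6]
Compare 20 vs 14: take 14 from right. Merged: [5, 6, 6, 14]
Compare 20 vs 17: take 17 from right. Merged: [5, 6, 6, 14, 17]
Append remaining from left: [20, 23, 24]. Merged: [5, 6, 6, 14, 17, 20, 23, 24]

Final merged array: [5, 6, 6, 14, 17, 20, 23, 24]
Total comparisons: 5

The merged array is [5, 6, 6, 14, 17, 20, 23, 24], requiring 5 comparisons. The merge step runs in O(n) time where n is the total number of elements.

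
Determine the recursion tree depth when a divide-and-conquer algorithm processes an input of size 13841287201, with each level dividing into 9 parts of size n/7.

For divide and conquer with division factor 7:

Problem sizes at each level:
Level 0: 13841287201
Level 1: 1977326743
Level 2: 282475249
Level 3: 40353607
Level 4: 5764801
Level 5: 823543
Level 6: 117649
Level 7: 16807
Level 8: 2401
Level 9: 343
Level 10: 49
Level 11: 7
Level 12: 1

The root is level 0 and the size-1 base case is level 12 (the tree spans levels 0 through 12, i.e. 13 levels counting the root), so the depth is the number of divisions: log_7(13841287201) = 12

The recursion tree depth is log_7(13841287201) = 12. At each level, the problem size is divided by 7, so it takes 12 divisions to reduce to a base case of size 1. The algorithm makes 9 recursive calls at each level.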